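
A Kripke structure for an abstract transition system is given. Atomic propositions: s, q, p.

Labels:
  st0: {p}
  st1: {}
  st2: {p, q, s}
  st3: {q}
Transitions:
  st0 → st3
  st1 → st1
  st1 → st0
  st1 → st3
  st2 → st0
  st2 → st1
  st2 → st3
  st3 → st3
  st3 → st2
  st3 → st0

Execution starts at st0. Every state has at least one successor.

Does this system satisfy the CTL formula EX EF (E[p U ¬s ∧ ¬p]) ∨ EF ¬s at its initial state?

Yes

States satisfying EF (E[p U ¬s ∧ ¬p]): {st0, st1, st2, st3}.
States satisfying EX EF (E[p U ¬s ∧ ¬p]): {st0, st1, st2, st3}.
States satisfying ¬s: {st0, st1, st3}.
States satisfying EF ¬s: {st0, st1, st2, st3}.
States satisfying EX EF (E[p U ¬s ∧ ¬p]) ∨ EF ¬s: {st0, st1, st2, st3}.
st0 ∈ Sat(EX EF (E[p U ¬s ∧ ¬p]) ∨ EF ¬s).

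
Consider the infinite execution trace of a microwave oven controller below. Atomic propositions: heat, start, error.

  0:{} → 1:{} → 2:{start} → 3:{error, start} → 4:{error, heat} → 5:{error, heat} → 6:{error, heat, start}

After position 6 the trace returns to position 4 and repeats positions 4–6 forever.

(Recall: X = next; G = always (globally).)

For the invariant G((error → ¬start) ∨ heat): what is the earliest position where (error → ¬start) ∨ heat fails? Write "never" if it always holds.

Check (error → ¬start) ∨ heat at each position in order: 0 ✓, 1 ✓, 2 ✓.
At position 3 the labels are {error, start}, so (error → ¬start) ∨ heat is false there. This is the first violation.

3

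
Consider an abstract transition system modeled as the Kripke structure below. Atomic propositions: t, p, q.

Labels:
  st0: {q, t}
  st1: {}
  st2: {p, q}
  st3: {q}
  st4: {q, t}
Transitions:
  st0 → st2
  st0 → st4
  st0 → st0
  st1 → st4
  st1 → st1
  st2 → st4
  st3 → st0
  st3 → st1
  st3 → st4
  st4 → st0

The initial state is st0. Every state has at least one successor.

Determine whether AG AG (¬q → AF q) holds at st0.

Holds

States satisfying AG (¬q → AF q): {st0, st2, st4}.
States satisfying AG AG (¬q → AF q): {st0, st2, st4}.
Every state reachable from st0 satisfies AG (¬q → AF q).
st0 ∈ Sat(AG AG (¬q → AF q)).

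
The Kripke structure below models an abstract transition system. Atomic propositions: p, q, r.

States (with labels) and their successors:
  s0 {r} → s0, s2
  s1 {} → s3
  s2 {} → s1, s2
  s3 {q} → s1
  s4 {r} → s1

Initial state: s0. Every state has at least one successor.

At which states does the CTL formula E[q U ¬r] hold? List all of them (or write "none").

States satisfying q: {s3}.
States satisfying ¬r: {s1, s2, s3}.
States satisfying E[q U ¬r]: {s1, s2, s3}.

{s1, s2, s3}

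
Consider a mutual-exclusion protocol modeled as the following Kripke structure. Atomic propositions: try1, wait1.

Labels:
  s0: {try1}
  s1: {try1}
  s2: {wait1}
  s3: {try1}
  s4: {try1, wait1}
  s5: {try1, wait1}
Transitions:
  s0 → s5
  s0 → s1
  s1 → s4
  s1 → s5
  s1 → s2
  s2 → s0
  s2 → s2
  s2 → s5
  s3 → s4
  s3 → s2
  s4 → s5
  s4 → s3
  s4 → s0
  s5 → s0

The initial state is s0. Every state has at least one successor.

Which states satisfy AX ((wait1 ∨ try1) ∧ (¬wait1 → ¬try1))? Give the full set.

{s1, s3}

States satisfying (wait1 ∨ try1) ∧ (¬wait1 → ¬try1): {s2, s4, s5}.
States satisfying AX ((wait1 ∨ try1) ∧ (¬wait1 → ¬try1)): {s1, s3}.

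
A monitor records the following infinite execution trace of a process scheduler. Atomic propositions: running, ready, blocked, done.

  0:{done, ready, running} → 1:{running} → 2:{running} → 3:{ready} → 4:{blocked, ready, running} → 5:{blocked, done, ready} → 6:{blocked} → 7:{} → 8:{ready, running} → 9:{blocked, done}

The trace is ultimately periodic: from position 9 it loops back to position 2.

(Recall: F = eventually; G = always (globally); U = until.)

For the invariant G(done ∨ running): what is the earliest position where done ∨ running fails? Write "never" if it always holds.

3

Check done ∨ running at each position in order: 0 ✓, 1 ✓, 2 ✓.
At position 3 the labels are {ready}, so done ∨ running is false there. This is the first violation.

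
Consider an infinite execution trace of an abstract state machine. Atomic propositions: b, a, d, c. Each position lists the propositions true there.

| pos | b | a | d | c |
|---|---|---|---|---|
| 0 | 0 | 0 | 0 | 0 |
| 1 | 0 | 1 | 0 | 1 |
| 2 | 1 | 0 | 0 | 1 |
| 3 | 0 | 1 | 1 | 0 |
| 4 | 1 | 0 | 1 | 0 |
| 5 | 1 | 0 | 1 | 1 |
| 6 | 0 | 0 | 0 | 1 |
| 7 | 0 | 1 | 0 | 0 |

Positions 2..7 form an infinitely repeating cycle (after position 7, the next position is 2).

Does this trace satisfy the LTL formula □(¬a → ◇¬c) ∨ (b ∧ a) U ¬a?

¬a → ◇¬c holds at every position 0..7, and those are all positions ever visited, so □(¬a → ◇¬c) holds.
Positions where ¬a holds: 0, 2, 4, 5, 6.
Check ◇¬c at each: 0→ok, 2→ok, 4→ok, 5→ok, 6→ok.
Walking from position 0: ¬a first holds at position 0, and b ∧ a holds at every earlier position along the way, so (b ∧ a) U ¬a holds.
At position 0: □(¬a → ◇¬c) is true; (b ∧ a) U ¬a is true; so □(¬a → ◇¬c) ∨ (b ∧ a) U ¬a is true.

Holds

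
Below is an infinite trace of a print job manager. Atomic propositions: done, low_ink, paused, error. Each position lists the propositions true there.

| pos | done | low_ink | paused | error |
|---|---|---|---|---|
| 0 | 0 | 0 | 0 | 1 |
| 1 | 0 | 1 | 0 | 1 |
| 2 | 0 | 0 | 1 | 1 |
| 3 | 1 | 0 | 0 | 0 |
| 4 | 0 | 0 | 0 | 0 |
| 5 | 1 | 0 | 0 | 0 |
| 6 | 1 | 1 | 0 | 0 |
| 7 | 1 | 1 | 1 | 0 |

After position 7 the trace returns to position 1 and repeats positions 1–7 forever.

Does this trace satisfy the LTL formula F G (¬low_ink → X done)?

Violated

G (¬low_ink → X done) is false at every position 0..7, so it never becomes true and F G (¬low_ink → X done) fails.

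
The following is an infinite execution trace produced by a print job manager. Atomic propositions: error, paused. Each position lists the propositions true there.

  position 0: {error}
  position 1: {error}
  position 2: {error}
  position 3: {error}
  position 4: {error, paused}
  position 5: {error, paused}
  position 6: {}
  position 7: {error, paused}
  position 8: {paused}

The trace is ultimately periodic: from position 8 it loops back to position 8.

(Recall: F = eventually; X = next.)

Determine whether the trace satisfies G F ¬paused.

F ¬paused must hold at every position from 0 onward. It fails at position 7, so G F ¬paused is false.

Does not hold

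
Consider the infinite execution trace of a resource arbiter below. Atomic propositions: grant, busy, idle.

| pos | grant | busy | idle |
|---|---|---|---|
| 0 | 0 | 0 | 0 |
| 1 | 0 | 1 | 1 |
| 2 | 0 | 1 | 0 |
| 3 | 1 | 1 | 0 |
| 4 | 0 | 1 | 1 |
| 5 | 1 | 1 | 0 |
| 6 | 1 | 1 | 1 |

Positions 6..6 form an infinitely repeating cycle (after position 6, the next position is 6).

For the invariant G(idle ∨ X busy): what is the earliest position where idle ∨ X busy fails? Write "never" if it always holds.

idle ∨ X busy holds at every position 0..6, and those are all the positions the trace ever visits, so the invariant G(idle ∨ X busy) is never violated.

never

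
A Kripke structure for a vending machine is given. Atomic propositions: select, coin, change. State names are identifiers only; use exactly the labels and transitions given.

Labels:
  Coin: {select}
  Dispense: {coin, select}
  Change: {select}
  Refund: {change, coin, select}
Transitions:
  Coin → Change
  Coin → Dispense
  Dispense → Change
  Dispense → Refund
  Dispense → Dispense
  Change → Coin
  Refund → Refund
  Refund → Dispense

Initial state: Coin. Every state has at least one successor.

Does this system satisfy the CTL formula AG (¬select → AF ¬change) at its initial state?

Yes

States satisfying ¬select → AF ¬change: {Coin, Dispense, Change, Refund}.
States satisfying AG (¬select → AF ¬change): {Coin, Dispense, Change, Refund}.
Every state reachable from Coin satisfies ¬select → AF ¬change.
Coin ∈ Sat(AG (¬select → AF ¬change)).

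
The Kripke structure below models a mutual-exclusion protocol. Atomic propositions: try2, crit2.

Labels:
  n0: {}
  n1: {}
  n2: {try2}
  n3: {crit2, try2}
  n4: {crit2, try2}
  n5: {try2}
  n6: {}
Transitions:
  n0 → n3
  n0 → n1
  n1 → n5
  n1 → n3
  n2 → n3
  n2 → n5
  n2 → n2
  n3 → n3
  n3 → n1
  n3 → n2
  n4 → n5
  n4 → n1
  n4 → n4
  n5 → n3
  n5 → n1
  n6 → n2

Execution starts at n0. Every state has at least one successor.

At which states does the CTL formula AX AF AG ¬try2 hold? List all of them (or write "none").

none

States satisfying AF AG ¬try2: ∅.
States satisfying AX AF AG ¬try2: ∅.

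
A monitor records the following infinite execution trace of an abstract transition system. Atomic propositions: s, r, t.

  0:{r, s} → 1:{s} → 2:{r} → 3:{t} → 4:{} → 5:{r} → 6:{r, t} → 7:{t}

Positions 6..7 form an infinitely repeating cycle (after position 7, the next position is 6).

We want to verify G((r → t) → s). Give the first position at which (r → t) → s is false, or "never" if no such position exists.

Check (r → t) → s at each position in order: 0 ✓, 1 ✓, 2 ✓.
At position 3 the labels are {t}, so (r → t) → s is false there. This is the first violation.

3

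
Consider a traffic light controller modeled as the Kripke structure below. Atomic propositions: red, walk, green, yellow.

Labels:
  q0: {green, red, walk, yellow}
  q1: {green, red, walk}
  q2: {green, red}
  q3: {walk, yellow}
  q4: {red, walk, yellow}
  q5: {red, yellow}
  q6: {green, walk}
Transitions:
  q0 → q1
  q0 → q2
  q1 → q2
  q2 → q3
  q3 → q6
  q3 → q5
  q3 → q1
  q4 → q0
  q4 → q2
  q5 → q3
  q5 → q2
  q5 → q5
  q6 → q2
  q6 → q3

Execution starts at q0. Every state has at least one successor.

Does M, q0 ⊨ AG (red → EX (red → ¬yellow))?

Satisfied

States satisfying red → EX (red → ¬yellow): {q0, q1, q2, q3, q4, q5, q6}.
States satisfying AG (red → EX (red → ¬yellow)): {q0, q1, q2, q3, q4, q5, q6}.
Every state reachable from q0 satisfies red → EX (red → ¬yellow).
q0 ∈ Sat(AG (red → EX (red → ¬yellow))).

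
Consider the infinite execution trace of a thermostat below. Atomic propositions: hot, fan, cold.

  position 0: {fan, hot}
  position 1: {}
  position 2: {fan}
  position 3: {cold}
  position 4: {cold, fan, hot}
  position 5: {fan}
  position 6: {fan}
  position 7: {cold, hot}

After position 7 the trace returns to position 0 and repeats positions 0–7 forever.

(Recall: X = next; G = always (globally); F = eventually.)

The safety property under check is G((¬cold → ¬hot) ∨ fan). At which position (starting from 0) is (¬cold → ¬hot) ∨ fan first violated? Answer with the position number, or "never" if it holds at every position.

never

(¬cold → ¬hot) ∨ fan holds at every position 0..7, and those are all the positions the trace ever visits, so the invariant G((¬cold → ¬hot) ∨ fan) is never violated.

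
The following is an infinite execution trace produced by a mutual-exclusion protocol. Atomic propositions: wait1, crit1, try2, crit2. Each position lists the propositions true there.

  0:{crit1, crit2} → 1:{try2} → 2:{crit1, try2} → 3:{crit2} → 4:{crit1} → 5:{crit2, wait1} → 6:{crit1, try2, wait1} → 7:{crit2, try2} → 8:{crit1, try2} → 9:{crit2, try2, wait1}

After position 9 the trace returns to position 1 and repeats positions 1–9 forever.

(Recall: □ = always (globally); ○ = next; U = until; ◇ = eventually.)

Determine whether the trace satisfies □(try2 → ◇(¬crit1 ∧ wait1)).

Holds

try2 → ◇(¬crit1 ∧ wait1) holds at every position 0..9, and those are all positions ever visited, so □(try2 → ◇(¬crit1 ∧ wait1)) holds.
Positions where try2 holds: 1, 2, 6, 7, 8, 9.
Check ◇(¬crit1 ∧ wait1) at each: 1→ok, 2→ok, 6→ok, 7→ok, 8→ok, 9→ok.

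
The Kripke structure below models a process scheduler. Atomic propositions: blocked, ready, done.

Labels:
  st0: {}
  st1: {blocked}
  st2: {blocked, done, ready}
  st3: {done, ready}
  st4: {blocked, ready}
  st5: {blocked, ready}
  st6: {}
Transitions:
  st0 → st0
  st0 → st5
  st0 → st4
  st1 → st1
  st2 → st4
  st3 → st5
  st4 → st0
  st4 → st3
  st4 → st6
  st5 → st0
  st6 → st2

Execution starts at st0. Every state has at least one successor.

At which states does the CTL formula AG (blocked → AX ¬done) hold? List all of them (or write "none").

{st1}

States satisfying blocked → AX ¬done: {st0, st1, st2, st3, st5, st6}.
States satisfying AG (blocked → AX ¬done): {st1}.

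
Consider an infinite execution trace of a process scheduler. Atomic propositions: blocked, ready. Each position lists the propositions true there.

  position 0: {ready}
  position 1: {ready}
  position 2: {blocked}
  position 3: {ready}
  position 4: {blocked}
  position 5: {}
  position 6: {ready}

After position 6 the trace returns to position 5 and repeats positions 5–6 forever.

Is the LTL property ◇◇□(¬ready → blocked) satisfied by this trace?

Violated

◇□(¬ready → blocked) is false at every position 0..6, so it never becomes true and ◇◇□(¬ready → blocked) fails.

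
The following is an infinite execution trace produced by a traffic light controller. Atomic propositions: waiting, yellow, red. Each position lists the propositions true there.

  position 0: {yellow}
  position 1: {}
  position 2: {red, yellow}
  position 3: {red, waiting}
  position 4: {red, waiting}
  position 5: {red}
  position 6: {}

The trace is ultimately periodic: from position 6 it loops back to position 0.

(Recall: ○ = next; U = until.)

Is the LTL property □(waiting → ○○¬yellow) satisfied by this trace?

Satisfied

waiting → ○○¬yellow holds at every position 0..6, and those are all positions ever visited, so □(waiting → ○○¬yellow) holds.
Positions where waiting holds: 3, 4.
Check ○○¬yellow at each: 3→ok, 4→ok.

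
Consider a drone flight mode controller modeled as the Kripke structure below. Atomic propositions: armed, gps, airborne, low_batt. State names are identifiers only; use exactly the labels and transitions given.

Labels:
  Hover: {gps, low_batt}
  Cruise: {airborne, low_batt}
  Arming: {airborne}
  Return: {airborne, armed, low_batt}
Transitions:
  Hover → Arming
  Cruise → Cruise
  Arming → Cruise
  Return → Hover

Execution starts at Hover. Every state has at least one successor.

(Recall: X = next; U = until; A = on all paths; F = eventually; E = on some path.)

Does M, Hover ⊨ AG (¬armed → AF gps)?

States satisfying ¬armed → AF gps: {Hover, Return}.
States satisfying AG (¬armed → AF gps): ∅.
Arming is reachable from Hover and violates ¬armed → AF gps, so AG fails at Hover.
Hover ∉ Sat(AG (¬armed → AF gps)).

Does not hold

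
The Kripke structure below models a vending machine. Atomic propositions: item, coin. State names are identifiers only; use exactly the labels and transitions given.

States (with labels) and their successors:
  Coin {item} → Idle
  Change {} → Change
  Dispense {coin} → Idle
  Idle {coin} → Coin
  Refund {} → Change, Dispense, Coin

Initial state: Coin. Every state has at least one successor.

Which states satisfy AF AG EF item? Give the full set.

{Coin, Dispense, Idle}

States satisfying AG EF item: {Coin, Dispense, Idle}.
States satisfying AF AG EF item: {Coin, Dispense, Idle}.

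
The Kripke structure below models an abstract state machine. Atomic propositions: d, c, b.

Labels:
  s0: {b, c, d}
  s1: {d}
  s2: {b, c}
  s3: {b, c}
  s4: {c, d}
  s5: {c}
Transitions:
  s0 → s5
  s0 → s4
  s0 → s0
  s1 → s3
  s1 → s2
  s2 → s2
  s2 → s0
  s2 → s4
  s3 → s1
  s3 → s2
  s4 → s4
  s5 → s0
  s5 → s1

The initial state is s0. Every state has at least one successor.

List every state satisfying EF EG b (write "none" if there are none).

States satisfying EG b: {s0, s2, s3}.
States satisfying EF EG b: {s0, s1, s2, s3, s5}.

{s0, s1, s2, s3, s5}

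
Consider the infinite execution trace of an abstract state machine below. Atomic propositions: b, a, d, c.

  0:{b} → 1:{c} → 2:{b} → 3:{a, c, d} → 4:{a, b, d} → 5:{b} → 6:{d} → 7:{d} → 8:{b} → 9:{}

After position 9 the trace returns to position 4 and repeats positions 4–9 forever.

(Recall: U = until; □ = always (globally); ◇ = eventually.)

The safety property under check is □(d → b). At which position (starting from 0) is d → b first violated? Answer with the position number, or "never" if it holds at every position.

Check d → b at each position in order: 0 ✓, 1 ✓, 2 ✓.
At position 3 the labels are {a, c, d}, so d → b is false there. This is the first violation.

3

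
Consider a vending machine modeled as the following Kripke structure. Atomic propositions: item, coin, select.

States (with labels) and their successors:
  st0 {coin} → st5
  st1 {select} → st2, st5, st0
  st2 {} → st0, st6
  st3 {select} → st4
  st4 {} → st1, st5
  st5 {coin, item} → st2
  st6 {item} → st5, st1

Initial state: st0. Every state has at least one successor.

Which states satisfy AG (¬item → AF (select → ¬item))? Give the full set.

{st0, st1, st2, st3, st4, st5, st6}

States satisfying ¬item → AF (select → ¬item): {st0, st1, st2, st3, st4, st5, st6}.
States satisfying AG (¬item → AF (select → ¬item)): {st0, st1, st2, st3, st4, st5, st6}.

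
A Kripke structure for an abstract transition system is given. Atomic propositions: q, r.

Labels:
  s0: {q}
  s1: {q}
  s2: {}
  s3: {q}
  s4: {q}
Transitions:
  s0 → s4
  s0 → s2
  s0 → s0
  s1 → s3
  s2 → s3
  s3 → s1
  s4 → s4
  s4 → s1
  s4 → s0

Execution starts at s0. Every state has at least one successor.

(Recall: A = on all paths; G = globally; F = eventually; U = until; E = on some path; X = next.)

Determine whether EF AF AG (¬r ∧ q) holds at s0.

Yes

States satisfying AF AG (¬r ∧ q): {s1, s2, s3}.
States satisfying EF AF AG (¬r ∧ q): {s0, s1, s2, s3, s4}.
Some path from s0 reaches a state where AF AG (¬r ∧ q) holds.
s0 ∈ Sat(EF AF AG (¬r ∧ q)).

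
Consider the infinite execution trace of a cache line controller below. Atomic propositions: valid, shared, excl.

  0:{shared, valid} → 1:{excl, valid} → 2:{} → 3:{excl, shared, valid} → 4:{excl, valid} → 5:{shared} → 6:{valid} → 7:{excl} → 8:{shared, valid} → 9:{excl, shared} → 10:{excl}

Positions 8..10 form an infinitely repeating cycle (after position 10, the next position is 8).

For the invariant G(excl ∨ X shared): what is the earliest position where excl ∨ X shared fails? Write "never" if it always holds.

At position 0 the labels are {shared, valid} and the next position 1 has {excl, valid}, so excl ∨ X shared is false there. This is the first violation.

0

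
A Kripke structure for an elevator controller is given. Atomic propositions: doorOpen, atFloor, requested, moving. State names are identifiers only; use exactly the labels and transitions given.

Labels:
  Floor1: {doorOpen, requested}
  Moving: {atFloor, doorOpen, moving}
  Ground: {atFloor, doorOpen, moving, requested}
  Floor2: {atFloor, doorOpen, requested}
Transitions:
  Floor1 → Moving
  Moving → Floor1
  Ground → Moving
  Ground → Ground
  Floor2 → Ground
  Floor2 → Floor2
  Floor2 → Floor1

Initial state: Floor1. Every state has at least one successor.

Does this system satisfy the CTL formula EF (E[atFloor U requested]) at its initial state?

States satisfying E[atFloor U requested]: {Floor1, Moving, Ground, Floor2}.
States satisfying EF (E[atFloor U requested]): {Floor1, Moving, Ground, Floor2}.
Some path from Floor1 reaches a state where E[atFloor U requested] holds.
Floor1 ∈ Sat(EF (E[atFloor U requested])).

Holds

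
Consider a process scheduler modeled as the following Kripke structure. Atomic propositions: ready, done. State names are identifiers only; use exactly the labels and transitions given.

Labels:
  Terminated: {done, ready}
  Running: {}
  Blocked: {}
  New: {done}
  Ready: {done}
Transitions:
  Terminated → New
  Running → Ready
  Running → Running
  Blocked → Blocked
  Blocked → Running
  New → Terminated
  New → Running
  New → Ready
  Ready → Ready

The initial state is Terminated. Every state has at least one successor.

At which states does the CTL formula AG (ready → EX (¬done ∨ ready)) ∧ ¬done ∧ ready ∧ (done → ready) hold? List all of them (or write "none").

States satisfying ready → EX (¬done ∨ ready): {Running, Blocked, New, Ready}.
States satisfying AG (ready → EX (¬done ∨ ready)): {Running, Blocked, Ready}.
States satisfying ¬done: {Running, Blocked}.
States satisfying ¬done ∧ ready: ∅.
States satisfying done → ready: {Terminated, Running, Blocked}.
States satisfying ¬done ∧ ready ∧ (done → ready): ∅.
States satisfying AG (ready → EX (¬done ∨ ready)) ∧ ¬done ∧ ready ∧ (done → ready): ∅.

none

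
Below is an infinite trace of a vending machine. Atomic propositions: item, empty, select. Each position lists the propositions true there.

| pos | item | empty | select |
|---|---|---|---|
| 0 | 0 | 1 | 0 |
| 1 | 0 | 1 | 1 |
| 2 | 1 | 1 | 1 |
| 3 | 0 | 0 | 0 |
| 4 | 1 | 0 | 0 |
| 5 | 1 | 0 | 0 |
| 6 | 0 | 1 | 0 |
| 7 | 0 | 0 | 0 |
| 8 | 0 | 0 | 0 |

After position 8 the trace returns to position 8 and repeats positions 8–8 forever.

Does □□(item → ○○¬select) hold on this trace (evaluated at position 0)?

□(item → ○○¬select) holds at every position 0..8, and those are all positions ever visited, so □□(item → ○○¬select) holds.

Holds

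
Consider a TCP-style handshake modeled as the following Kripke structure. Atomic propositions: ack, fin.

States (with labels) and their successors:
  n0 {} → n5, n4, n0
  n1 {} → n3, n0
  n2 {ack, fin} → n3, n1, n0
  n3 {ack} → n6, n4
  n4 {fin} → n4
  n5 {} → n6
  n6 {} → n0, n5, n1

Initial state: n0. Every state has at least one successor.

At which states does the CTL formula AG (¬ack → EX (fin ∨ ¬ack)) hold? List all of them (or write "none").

{n0, n1, n2, n3, n4, n5, n6}

States satisfying ¬ack → EX (fin ∨ ¬ack): {n0, n1, n2, n3, n4, n5, n6}.
States satisfying AG (¬ack → EX (fin ∨ ¬ack)): {n0, n1, n2, n3, n4, n5, n6}.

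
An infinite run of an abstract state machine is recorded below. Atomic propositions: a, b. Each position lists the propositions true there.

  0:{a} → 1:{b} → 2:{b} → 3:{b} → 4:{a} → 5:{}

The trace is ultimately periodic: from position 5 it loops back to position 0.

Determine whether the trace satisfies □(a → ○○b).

Does not hold

a → ○○b must hold at every position from 0 onward. It fails at position 4, so □(a → ○○b) is false.
Positions where a holds: 0, 4.
Check ○○b at each: 0→ok, 4→fails.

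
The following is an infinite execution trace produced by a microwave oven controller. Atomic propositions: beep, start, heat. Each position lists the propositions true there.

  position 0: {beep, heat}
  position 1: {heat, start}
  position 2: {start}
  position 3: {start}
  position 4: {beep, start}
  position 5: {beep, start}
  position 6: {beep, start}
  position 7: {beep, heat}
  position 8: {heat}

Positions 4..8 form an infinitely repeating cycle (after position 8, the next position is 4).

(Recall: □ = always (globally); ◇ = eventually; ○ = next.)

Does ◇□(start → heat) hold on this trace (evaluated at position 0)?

□(start → heat) is false at every position 0..8, so it never becomes true and ◇□(start → heat) fails.

Violated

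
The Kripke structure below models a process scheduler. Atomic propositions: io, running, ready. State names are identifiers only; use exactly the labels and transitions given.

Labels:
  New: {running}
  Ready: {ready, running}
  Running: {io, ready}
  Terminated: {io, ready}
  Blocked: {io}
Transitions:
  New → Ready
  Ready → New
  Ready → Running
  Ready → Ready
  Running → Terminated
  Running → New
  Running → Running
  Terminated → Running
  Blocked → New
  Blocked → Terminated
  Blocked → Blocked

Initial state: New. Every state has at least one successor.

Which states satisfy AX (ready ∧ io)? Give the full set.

States satisfying ready ∧ io: {Running, Terminated}.
States satisfying AX (ready ∧ io): {Terminated}.

{Terminated}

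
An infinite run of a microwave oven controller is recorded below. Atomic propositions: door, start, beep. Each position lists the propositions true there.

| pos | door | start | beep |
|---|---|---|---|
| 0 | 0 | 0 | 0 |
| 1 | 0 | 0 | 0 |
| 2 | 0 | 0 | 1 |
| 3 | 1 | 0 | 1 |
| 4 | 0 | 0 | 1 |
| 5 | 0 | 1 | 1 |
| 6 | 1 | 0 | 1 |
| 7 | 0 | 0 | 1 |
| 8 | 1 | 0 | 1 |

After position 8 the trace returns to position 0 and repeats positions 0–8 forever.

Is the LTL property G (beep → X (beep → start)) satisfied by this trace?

beep → X (beep → start) must hold at every position from 0 onward. It fails at position 2, so G (beep → X (beep → start)) is false.
Positions where beep holds: 2, 3, 4, 5, 6, 7, 8.
Check X (beep → start) at each: 2→fails, 3→fails, 4→ok, 5→fails, 6→fails, 7→fails, 8→ok.

Violated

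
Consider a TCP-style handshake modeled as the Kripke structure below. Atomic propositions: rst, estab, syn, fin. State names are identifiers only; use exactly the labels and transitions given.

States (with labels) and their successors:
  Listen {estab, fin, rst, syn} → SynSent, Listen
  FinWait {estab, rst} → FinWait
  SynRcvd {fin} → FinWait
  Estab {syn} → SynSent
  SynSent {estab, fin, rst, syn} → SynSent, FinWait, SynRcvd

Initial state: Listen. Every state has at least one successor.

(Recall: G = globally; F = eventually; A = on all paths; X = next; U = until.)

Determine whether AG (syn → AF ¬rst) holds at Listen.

States satisfying syn → AF ¬rst: {FinWait, SynRcvd, Estab}.
States satisfying AG (syn → AF ¬rst): {FinWait, SynRcvd}.
Listen is reachable from Listen and violates syn → AF ¬rst, so AG fails at Listen.
Listen ∉ Sat(AG (syn → AF ¬rst)).

Does not hold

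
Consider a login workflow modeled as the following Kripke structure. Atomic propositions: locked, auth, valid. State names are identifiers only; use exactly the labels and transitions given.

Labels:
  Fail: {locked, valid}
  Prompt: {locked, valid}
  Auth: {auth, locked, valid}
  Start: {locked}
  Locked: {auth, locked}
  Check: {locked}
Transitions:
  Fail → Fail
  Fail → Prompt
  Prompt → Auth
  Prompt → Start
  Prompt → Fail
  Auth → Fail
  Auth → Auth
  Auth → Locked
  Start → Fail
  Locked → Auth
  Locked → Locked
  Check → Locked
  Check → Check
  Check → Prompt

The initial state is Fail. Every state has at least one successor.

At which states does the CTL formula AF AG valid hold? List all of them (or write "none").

States satisfying AG valid: ∅.
States satisfying AF AG valid: ∅.

none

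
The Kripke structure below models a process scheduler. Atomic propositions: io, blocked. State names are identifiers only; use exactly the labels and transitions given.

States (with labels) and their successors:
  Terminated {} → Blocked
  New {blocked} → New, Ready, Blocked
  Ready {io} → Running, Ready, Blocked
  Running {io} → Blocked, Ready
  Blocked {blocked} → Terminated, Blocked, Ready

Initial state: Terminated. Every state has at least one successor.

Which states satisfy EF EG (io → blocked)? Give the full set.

{Terminated, New, Ready, Running, Blocked}

States satisfying EG (io → blocked): {Terminated, New, Blocked}.
States satisfying EF EG (io → blocked): {Terminated, New, Ready, Running, Blocked}.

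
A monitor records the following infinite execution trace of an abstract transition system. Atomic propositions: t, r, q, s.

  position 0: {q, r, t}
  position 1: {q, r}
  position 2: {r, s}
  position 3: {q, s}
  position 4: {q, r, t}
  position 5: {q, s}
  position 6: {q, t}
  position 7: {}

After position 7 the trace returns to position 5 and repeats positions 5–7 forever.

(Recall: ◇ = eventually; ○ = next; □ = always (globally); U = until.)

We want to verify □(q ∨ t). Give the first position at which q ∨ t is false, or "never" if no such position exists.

2

Check q ∨ t at each position in order: 0 ✓, 1 ✓.
At position 2 the labels are {r, s}, so q ∨ t is false there. This is the first violation.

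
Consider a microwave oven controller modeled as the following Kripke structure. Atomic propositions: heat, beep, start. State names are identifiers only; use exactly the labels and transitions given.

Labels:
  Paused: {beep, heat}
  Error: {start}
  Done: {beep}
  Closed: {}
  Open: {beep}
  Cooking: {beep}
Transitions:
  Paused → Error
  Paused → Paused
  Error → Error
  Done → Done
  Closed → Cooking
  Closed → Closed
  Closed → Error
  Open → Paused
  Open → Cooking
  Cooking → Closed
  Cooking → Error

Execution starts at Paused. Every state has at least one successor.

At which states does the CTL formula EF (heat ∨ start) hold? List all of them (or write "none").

{Paused, Error, Closed, Open, Cooking}

States satisfying heat ∨ start: {Paused, Error}.
States satisfying EF (heat ∨ start): {Paused, Error, Closed, Open, Cooking}.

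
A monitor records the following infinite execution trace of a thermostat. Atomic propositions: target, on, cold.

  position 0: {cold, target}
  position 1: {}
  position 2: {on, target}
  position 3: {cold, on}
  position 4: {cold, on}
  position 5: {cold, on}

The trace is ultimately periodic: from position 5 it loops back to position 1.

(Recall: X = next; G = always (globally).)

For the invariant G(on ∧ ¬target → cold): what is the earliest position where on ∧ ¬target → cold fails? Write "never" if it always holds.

on ∧ ¬target → cold holds at every position 0..5, and those are all the positions the trace ever visits, so the invariant G(on ∧ ¬target → cold) is never violated.

never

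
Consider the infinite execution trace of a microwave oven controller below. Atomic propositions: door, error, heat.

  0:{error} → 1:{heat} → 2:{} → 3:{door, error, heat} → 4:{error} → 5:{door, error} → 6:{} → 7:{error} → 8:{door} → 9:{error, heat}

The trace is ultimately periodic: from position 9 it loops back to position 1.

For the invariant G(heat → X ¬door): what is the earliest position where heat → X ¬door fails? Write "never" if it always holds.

heat → X ¬door holds at every position 0..9, and those are all the positions the trace ever visits, so the invariant G(heat → X ¬door) is never violated.

never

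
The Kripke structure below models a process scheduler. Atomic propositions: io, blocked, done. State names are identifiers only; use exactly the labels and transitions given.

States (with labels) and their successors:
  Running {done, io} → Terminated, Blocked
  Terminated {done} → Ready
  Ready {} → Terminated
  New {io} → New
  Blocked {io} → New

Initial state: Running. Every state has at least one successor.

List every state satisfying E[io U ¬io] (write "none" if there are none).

States satisfying io: {Running, New, Blocked}.
States satisfying ¬io: {Terminated, Ready}.
States satisfying E[io U ¬io]: {Running, Terminated, Ready}.

{Running, Terminated, Ready}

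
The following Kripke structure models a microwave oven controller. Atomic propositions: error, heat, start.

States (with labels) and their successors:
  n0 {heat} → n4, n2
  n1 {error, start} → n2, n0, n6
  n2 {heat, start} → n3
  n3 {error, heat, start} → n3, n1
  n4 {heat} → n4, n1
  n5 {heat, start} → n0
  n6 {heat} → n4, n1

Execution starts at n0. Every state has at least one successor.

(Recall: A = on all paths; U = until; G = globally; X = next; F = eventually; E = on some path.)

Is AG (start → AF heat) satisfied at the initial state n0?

States satisfying start → AF heat: {n0, n1, n2, n3, n4, n5, n6}.
States satisfying AG (start → AF heat): {n0, n1, n2, n3, n4, n5, n6}.
Every state reachable from n0 satisfies start → AF heat.
n0 ∈ Sat(AG (start → AF heat)).

Satisfied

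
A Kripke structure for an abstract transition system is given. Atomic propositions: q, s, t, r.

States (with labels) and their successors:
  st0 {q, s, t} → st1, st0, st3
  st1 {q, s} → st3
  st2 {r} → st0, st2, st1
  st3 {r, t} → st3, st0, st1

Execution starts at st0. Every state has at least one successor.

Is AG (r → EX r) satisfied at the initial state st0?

Yes

States satisfying r → EX r: {st0, st1, st2, st3}.
States satisfying AG (r → EX r): {st0, st1, st2, st3}.
Every state reachable from st0 satisfies r → EX r.
st0 ∈ Sat(AG (r → EX r)).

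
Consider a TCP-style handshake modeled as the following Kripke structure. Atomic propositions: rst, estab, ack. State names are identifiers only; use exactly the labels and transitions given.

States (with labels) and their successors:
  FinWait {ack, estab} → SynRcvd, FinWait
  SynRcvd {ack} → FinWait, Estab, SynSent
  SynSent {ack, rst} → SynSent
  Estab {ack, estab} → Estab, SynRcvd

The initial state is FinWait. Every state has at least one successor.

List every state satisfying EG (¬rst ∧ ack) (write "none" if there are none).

{FinWait, SynRcvd, Estab}

States satisfying ¬rst ∧ ack: {FinWait, SynRcvd, Estab}.
States satisfying EG (¬rst ∧ ack): {FinWait, SynRcvd, Estab}.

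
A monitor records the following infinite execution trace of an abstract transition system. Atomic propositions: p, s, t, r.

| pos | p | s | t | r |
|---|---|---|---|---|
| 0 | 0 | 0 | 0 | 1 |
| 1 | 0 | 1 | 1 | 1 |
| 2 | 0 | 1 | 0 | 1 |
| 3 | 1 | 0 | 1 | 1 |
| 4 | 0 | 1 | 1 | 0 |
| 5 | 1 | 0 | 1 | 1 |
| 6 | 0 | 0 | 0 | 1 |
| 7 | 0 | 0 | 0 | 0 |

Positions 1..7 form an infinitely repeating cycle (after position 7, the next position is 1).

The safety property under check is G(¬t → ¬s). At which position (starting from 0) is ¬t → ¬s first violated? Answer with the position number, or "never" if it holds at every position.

2

Check ¬t → ¬s at each position in order: 0 ✓, 1 ✓.
At position 2 the labels are {r, s}, so ¬t → ¬s is false there. This is the first violation.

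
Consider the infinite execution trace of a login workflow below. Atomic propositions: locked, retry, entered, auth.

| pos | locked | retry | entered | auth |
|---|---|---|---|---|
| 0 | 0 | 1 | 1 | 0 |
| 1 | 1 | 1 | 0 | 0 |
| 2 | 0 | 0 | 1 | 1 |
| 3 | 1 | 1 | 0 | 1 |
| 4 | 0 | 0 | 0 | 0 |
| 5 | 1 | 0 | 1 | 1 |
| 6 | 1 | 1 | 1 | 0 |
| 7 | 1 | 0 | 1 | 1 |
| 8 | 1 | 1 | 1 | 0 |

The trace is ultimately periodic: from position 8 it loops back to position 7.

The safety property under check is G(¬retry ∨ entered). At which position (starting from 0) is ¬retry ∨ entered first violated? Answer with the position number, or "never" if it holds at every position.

Check ¬retry ∨ entered at each position in order: 0 ✓.
At position 1 the labels are {locked, retry}, so ¬retry ∨ entered is false there. This is the first violation.

1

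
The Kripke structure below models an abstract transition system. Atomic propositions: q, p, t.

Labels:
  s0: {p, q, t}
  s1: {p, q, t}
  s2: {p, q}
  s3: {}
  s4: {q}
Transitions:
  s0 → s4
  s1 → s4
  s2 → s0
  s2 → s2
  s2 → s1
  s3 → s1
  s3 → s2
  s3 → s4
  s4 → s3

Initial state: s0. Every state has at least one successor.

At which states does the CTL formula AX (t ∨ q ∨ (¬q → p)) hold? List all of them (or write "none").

States satisfying t ∨ q ∨ (¬q → p): {s0, s1, s2, s4}.
States satisfying AX (t ∨ q ∨ (¬q → p)): {s0, s1, s2, s3}.

{s0, s1, s2, s3}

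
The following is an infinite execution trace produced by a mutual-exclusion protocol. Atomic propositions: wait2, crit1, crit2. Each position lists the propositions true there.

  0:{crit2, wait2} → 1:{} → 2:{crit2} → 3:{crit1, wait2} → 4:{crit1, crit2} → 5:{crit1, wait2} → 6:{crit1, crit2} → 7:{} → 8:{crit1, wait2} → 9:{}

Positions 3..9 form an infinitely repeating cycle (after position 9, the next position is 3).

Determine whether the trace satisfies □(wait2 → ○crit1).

wait2 → ○crit1 must hold at every position from 0 onward. It fails at position 0, so □(wait2 → ○crit1) is false.
Positions where wait2 holds: 0, 3, 5, 8.
Check ○crit1 at each: 0→fails, 3→ok, 5→ok, 8→fails.

Violated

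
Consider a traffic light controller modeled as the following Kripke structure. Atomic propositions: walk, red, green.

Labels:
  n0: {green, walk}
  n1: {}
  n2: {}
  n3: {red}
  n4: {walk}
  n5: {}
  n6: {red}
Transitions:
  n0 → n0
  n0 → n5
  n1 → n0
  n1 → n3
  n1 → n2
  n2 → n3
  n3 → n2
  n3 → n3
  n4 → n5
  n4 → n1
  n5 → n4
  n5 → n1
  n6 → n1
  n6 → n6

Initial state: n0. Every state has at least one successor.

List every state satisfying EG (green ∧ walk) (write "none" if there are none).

{n0}

States satisfying green ∧ walk: {n0}.
States satisfying EG (green ∧ walk): {n0}.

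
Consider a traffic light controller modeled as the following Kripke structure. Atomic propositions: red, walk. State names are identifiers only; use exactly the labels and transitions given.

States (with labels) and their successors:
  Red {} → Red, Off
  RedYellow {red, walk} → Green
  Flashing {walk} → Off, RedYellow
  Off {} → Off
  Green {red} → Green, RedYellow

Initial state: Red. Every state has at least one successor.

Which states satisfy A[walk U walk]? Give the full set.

{RedYellow, Flashing}

States satisfying walk: {RedYellow, Flashing}.
States satisfying A[walk U walk]: {RedYellow, Flashing}.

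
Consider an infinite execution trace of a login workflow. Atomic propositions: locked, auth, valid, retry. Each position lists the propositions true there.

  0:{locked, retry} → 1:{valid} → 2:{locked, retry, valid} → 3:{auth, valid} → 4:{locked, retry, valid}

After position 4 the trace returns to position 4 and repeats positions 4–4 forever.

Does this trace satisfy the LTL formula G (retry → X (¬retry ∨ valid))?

retry → X (¬retry ∨ valid) holds at every position 0..4, and those are all positions ever visited, so G (retry → X (¬retry ∨ valid)) holds.
Positions where retry holds: 0, 2, 4.
Check X (¬retry ∨ valid) at each: 0→ok, 2→ok, 4→ok.

Satisfied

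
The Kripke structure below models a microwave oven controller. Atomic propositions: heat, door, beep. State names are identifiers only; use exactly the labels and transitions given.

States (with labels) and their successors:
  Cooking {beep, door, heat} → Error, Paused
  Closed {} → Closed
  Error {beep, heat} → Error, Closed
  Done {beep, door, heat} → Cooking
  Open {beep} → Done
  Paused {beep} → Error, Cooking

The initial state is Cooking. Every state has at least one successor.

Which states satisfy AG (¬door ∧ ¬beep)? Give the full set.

States satisfying ¬door ∧ ¬beep: {Closed}.
States satisfying AG (¬door ∧ ¬beep): {Closed}.

{Closed}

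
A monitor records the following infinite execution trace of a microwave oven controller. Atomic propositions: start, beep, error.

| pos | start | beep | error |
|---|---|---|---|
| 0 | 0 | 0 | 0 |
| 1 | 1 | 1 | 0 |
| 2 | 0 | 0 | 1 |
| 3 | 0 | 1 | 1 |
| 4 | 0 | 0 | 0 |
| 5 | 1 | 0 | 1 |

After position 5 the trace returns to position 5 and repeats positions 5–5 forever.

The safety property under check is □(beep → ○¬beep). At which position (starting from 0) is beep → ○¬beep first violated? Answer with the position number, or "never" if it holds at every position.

never

beep → ○¬beep holds at every position 0..5, and those are all the positions the trace ever visits, so the invariant □(beep → ○¬beep) is never violated.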